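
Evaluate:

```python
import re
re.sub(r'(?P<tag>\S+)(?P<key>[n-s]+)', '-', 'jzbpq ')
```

`sub` substitutes '-' at each match site.

'- '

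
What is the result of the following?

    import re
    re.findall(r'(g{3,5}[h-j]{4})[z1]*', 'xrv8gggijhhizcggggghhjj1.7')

['gggijhh', 'ggggghhjj']

Pattern: 3 to 5 of a literal 'g', then exactly 4 of a character in [h-j] (captured); then zero or more of one of [z1].
Walking the string: at [4:11] match 'gggijhh', group 1 = 'gggijhh'; at [14:24] match 'ggggghhjj1', group 1 = 'ggggghhjj'.
`findall` collects group 1 from each match (2 total).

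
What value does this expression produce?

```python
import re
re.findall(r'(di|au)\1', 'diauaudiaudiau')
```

A backreference is literal: `\1` must see the identical characters the first group matched.
Scanning left to right: at [2:6] match 'auau', group 1 = 'au'.
`findall` collects group 1 from the one match (1 total).

['au']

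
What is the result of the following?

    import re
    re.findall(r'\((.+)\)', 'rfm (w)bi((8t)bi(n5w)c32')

['w)bi((8t)bi(n5w']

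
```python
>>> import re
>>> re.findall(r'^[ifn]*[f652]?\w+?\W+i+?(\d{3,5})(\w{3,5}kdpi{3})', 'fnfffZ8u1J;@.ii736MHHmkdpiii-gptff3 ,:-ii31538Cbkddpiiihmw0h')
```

[('736', 'MHHmkdpiii')]

This matches anchored at the start of the string; then zero or more of one of [ifn], then optionally one of [f652]; then one or more of a word character (lazy), then one or more of a non-word character, then one or more of the literal 'i' (lazy); then 3 to 5 of a digit (captured); then 3 to 5 of a word character, then the literal 'kdp', then exactly 3 of the literal 'i' (captured).
Multiple groups make `findall` return tuples — one 2-tuple for the one match.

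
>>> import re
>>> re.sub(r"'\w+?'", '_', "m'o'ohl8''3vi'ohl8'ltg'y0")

Matches: at [1:4] → "'o'"; at [9:14] → "'3vi'"; at [18:23] → "'ltg'".
`sub` substitutes '_' at each match site.

"m_ohl8'_ohl8_y0"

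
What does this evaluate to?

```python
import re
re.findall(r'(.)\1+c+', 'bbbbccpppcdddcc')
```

['b', 'p', 'd']

The backreference `\1` re-matches whatever the first group consumed, character for character.
Matches: at [0:6] match 'bbbbcc', group 1 = 'b'; at [6:10] match 'pppc', group 1 = 'p'; at [10:15] match 'dddcc', group 1 = 'd'.
Because there's exactly one group, `findall` drops the full match and keeps group 1 from each hit.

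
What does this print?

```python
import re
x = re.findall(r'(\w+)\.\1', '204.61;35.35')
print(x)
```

['35']

After group 1 captures some text, `\1` only succeeds where that same text appears again.
Walking the string: at [7:12] match '35.35', group 1 = '35'.
One capturing group, so `findall` returns just the captured substring from the one match — 1 in all.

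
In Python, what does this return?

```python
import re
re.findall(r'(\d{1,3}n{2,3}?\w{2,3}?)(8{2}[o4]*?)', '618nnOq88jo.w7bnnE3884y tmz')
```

[('618nnOq', '88')]

This matches 1 to 3 of a digit, then 2 to 3 of a literal 'n' (lazy), then 2 to 3 of a word character (lazy) (captured); then exactly 2 of the literal '8', then zero or more of one of [o4] (lazy) (captured).
Matches: at [0:9] match '618nnOq88', groups = ('618nnOq', '88').
2 groups means the one result is a tuple of 2 captured strings — 1 here.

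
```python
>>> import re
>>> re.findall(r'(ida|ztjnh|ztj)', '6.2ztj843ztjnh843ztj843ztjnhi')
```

['ztj', 'ztjnh', 'ztj', 'ztjnh']

Branches in `(...|...)` are attempted left-to-right; the first branch that allows the whole pattern to succeed is taken.
Scanning left to right: at [3:6] match 'ztj', group 1 = 'ztj'; at [9:14] match 'ztjnh', group 1 = 'ztjnh'; at [17:20] match 'ztj', group 1 = 'ztj'; at [23:28] match 'ztjnh', group 1 = 'ztjnh'.
Because there's exactly one group, `findall` drops the full match and keeps group 1 from each hit.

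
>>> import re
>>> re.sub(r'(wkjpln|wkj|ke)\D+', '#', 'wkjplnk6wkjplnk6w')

Matches: at [0:7] → 'wkjplnk'; at [8:15] → 'wkjplnk'.
`sub` substitutes '#' at each match site.

'#6#6w'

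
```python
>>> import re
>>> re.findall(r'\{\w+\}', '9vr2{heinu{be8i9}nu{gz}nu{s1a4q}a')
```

['{be8i9}', '{gz}', '{s1a4q}']

Walking the string: at [10:17] → '{be8i9}'; at [19:23] → '{gz}'; at [25:32] → '{s1a4q}'.
No capturing groups, so `findall` returns the 3 full match strings.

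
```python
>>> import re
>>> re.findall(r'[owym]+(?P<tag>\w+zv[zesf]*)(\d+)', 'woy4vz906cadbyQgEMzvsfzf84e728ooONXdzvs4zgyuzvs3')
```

`findall` packs the 2 group values into a tuple for every match.

[('4vz906cadbyQgEMzvsfzf84e728ooONXdzvs4zgyuzvs', '3')]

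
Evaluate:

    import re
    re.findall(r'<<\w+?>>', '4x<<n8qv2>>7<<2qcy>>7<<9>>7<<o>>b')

Scanning left to right: at [2:11] → '<<n8qv2>>'; at [12:20] → '<<2qcy>>'; at [21:26] → '<<9>>'; at [27:32] → '<<o>>'.
Since nothing is captured, `findall` lists the 4 matched substrings directly.

['<<n8qv2>>', '<<2qcy>>', '<<9>>', '<<o>>']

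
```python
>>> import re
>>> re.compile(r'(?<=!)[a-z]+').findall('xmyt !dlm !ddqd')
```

['dlm', 'ddqd']

The lookaround is zero-width — it requires the adjacent text to match without consuming it, so the asserted text isn't part of the match.
Matches: at [6:9] → 'dlm'; at [11:15] → 'ddqd'.
With no groups in the pattern, `findall` gives back each whole match — 2 here.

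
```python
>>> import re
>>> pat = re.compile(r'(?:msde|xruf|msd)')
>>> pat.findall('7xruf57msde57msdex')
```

['xruf', 'msde', 'msde']

The regex engine tests alternatives in the order written; an earlier branch that matches wins even if a later one would match more.
No capturing groups, so `findall` returns the 3 full match strings.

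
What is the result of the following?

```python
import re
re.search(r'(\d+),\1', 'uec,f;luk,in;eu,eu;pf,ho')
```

None

`\1` is not a pattern — it's the concrete string captured by group 1, re-applied verbatim.
`search` walks the string left to right and returns the first match it finds.
Here no position works, so the call returns None.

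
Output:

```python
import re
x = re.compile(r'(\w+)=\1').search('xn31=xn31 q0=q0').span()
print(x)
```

A backreference is literal: `\1` must see the identical characters the first group matched.
The match spans [0:9] → 'xn31=xn31'.

(0, 9)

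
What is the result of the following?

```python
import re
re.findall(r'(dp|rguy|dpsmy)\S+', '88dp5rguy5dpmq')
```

Walking the string: at [2:14] match 'dp5rguy5dpmq', group 1 = 'dp'.
`findall` collects group 1 from the one match (1 total).

['dp']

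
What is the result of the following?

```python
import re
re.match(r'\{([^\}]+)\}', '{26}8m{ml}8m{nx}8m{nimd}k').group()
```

`re.match` only tries the pattern at the start of the string.
The match spans [0:4] → '{26}'.
Captured: group 1 = '26'.

'{26}'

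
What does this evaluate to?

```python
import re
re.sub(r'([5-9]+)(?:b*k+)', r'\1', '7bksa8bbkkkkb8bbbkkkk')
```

This matches one or more of a character in [5-9] (captured); then zero or more of a literal 'b', then one or more of a literal 'k' (non-capturing group).
Matches: at [0:3] → '7bk'; at [5:12] → '8bbkkkk'; at [13:21] → '8bbbkkkk'.
The replacement refers to a captured group, so each match is rewritten using its own captured text.

'7sa8b8'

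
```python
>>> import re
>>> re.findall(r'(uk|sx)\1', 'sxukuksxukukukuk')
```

['uk', 'uk', 'uk']

A backreference is literal: `\1` must see the identical characters the first group matched.
Because there's exactly one group, `findall` drops the full match and keeps group 1 from each hit.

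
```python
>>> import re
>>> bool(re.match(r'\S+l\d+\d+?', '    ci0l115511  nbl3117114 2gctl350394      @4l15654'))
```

`re.match` only tries the pattern at the start of the string.
Here the string doesn't start with a match, so the call returns None, and `bool(None)` is False.

False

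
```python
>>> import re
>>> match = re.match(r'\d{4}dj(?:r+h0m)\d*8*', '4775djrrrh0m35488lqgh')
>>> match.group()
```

`match` is anchored at position 0; if the pattern doesn't fit there, it returns None.
The match spans [0:17] → '4775djrrrh0m35488'.

'4775djrrrh0m35488'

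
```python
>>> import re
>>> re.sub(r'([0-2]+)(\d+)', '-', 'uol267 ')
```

'uol- '

This matches one or more of a character in [0-2] (captured); then one or more of a digit (captured).
Matches: at [3:6] → '267'.
Every occurrence is swapped for '-'.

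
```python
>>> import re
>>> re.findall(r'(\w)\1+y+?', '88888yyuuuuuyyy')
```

['8', 'u']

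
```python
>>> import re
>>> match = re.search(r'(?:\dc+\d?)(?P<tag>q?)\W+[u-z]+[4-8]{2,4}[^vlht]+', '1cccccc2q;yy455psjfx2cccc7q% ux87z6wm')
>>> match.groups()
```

The match spans [0:37] → '1cccccc2q;yy455psjfx2cccc7q% ux87z6wm'.
Captured: group 1 = 'q'.

('q',)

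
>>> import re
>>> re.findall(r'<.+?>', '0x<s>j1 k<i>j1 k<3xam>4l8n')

The `?` after the quantifier makes it lazy — it takes as little as possible before letting the rest of the pattern try.
`findall` yields the raw match text (3 of them) because the pattern has no groups.

['<s>', '<i>', '<3xam>']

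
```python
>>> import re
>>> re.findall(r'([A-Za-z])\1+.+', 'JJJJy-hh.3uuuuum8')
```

['J']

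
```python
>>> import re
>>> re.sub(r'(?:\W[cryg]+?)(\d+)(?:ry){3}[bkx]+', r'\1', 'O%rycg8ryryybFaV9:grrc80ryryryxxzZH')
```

Pattern: a non-word character, then one or more of one of [cryg] (lazy) (non-capturing group); then one or more of a digit (captured); then the literal 'ry' repeated 3 times, then one or more of one of [bkx].
Matches: at [17:32] → ':grrc80ryryryxx'.
Each match is replaced using the text its own group 1 captured.

'O%rycg8ryryybFaV980zZH'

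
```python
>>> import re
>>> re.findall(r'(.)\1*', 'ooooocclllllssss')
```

['o', 'c', 'l', 's']

A backreference is literal: `\1` must see the identical characters the first group matched.
Because there's exactly one group, `findall` drops the full match and keeps group 1 from each hit.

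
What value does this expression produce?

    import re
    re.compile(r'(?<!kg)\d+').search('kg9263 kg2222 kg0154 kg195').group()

The negative lookahead/lookbehind blocks any match where the forbidden context is present.
The match spans [3:6] → '263'.

'263'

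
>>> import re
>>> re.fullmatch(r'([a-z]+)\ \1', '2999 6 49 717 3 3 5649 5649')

`\1` is not a pattern — it's the concrete string captured by group 1, re-applied verbatim.
`fullmatch` succeeds only if the pattern covers the string from start to end.
Here the pattern can't cover the whole string, so the call returns None.

None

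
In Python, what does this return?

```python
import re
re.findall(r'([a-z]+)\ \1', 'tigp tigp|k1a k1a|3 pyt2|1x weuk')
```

['tigp']

`\1` is not a pattern — it's the concrete string captured by group 1, re-applied verbatim.
Walking the string: at [0:9] match 'tigp tigp', group 1 = 'tigp'.
With a single group, `findall` returns only what that group captured — 1 item.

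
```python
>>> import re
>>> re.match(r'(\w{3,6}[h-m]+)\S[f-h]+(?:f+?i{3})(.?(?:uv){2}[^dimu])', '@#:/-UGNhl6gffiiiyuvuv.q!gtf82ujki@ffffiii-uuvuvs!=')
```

None

`match` is anchored at position 0; if the pattern doesn't fit there, it returns None.
Here position 0 doesn't satisfy it, so the call returns None.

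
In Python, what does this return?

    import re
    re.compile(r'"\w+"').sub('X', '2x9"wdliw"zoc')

Matches: at [3:10] → '"wdliw"'.
Each match is replaced by 'X'.

'2x9Xzoc'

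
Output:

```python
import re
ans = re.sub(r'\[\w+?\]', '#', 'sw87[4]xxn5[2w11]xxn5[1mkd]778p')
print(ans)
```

sw87#xxn5#xxn5#778p

Matches: at [4:7] → '[4]'; at [11:17] → '[2w11]'; at [21:27] → '[1mkd]'.
`sub` substitutes '#' at each match site.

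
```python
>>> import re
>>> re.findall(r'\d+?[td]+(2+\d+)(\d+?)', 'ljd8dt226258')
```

Pattern: one or more of a digit (lazy), then one or more of one of [td]; then one or more of the literal '2', then one or more of a digit (captured); then one or more of a digit (lazy) (captured).
Walking the string: at [3:12] match '8dt226258', groups = ('22625', '8').
Multiple groups make `findall` return tuples — one 2-tuple for the one match.

[('22625', '8')]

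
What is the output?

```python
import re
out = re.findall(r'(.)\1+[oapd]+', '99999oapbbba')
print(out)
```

`\1` has to match the exact text group 1 already captured.
With a single group, `findall` returns only what that group captured — 2 items.

['9', 'b']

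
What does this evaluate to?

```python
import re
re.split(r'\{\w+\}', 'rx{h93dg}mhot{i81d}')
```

The string is cut at each match, leaving 3 pieces.

['rx', 'mhot', '']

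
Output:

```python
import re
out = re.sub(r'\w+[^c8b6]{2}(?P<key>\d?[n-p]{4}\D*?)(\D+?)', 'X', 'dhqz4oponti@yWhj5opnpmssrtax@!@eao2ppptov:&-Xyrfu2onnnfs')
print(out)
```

The pattern matches one or more of a word character, then exactly 2 of any character except [c8b6]; then optionally a digit, then exactly 4 of a character in [n-p], then zero or more of a non-digit (lazy) (captured as 'key'); then one or more of a non-digit (lazy) (captured).
A `+?`/`*?`/`{m,n}?` starts at its minimum and grows only as far as needed for what follows to match.
Matches: at [0:10] → 'dhqz4opont'; at [12:22] → 'yWhj5opnpm'; at [44:55] → 'Xyrfu2onnnf'.
`sub` substitutes 'X' at each match site.

Xi@Xssrtax@!@eao2ppptov:&-Xs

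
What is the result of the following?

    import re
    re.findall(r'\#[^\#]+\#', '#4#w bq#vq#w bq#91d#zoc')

['#4#', '#vq#', '#91d#']

Matches: at [0:3] → '#4#'; at [7:11] → '#vq#'; at [15:20] → '#91d#'.
No capturing groups, so `findall` returns the 3 full match strings.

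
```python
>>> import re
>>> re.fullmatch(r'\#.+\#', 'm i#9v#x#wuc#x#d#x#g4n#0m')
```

`re.fullmatch` is like wrapping the pattern in `^…$` (in single-line mode).
Here there's no way to consume every character, so the call returns None.

None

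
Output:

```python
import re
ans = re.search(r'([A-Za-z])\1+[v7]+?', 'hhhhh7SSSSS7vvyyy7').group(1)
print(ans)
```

`\1` is not a pattern — it's the concrete string captured by group 1, re-applied verbatim.
`re.search` tries every starting position until one works.
The match spans [0:6] → 'hhhhh7'.
Captured: group 1 = 'h'.

h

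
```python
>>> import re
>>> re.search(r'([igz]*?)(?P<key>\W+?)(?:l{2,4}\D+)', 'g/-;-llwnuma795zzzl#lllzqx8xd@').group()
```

Pattern: zero or more of one of [igz] (lazy) (captured); then one or more of a non-word character (lazy) (captured as 'key'); then 2 to 4 of a literal 'l', then one or more of a non-digit (non-capturing group).
Unlike `match`, `search` isn't anchored — it looks for the pattern anywhere in the string.
The match spans [0:12] → 'g/-;-llwnuma'.
Captured: group 1 = 'g', group 2 = '/-;-'.

'g/-;-llwnuma'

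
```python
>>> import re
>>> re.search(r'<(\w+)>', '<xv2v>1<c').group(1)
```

'xv2v'

`search` walks the string left to right and returns the first match it finds.
The match spans [0:6] → '<xv2v>'.
Captured: group 1 = 'xv2v'.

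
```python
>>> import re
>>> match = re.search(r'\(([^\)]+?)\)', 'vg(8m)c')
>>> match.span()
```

(2, 6)

Unlike `match`, `search` isn't anchored — it looks for the pattern anywhere in the string.
The match spans [2:6] → '(8m)'.
Captured: group 1 = '8m'.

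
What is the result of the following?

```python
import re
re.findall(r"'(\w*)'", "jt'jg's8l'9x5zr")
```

Walking the string: at [2:6] match "'jg'", group 1 = 'jg'.
`findall` collects group 1 from the one match (1 total).

['jg']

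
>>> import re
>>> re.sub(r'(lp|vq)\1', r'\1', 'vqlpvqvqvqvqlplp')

'vqlpvqvqlp'

`\1` has to match the exact text group 1 already captured.
Matches: at [4:8] → 'vqvq'; at [8:12] → 'vqvq'; at [12:16] → 'lplp'.
The replacement refers to a captured group, so each match is rewritten using its own captured text.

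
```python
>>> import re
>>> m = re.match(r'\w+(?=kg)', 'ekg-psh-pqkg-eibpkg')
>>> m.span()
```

(0, 1)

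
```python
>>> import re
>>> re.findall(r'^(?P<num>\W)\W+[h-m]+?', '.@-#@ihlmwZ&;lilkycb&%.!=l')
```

['.']

One capturing group, so `findall` returns just the captured substring from the one match — 1 in all.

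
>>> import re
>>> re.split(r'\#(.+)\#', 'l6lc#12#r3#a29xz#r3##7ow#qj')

Matches to split on: at [4:25] → '#12#r3#a29xz#r3##7ow#'.
`re.split` interleaves the captured-group text with the surrounding fragments.

['l6lc', '12#r3#a29xz#r3##7ow', 'qj']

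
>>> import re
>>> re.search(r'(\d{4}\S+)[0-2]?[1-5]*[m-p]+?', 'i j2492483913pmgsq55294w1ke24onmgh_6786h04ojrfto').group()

'2492483913pmgsq55294w1ke24onmgh_6786h04ojrfto'

This matches exactly 4 of a digit, then one or more of a non-whitespace character (captured); then optionally a character in [0-2], then zero or more of a character in [1-5], then one or more of a character in [m-p] (lazy).
Unlike `match`, `search` isn't anchored — it looks for the pattern anywhere in the string.
The match spans [3:48] → '2492483913pmgsq55294w1ke24onmgh_6786h04ojrfto'.
Captured: group 1 = '2492483913pmgsq55294w1ke24onmgh_6786h04ojrft'.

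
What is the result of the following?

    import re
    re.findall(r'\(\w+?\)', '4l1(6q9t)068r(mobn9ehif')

['(6q9t)']

With no groups in the pattern, `findall` gives back each whole match — 1 here.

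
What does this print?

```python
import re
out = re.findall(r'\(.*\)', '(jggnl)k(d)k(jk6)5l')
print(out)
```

`findall` yields the raw match text (1 of them) because the pattern has no groups.

['(jggnl)k(d)k(jk6)']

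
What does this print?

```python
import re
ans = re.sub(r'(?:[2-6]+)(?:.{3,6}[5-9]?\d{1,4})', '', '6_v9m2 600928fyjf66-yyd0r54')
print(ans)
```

This matches one or more of a character in [2-6] (non-capturing group); then 3 to 6 of any character, then optionally a character in [5-9], then 1 to 4 of a digit (non-capturing group).
Matches: at [0:12] → '6_v9m2 60092'; at [17:27] → '66-yyd0r54'.
`sub` substitutes '' at each match site.

8fyjf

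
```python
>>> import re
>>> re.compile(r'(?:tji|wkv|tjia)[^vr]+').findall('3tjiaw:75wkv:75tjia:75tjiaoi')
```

['tjiaw:75wk', 'tjia:75tjiaoi']

Scanning left to right: at [1:11] → 'tjiaw:75wk'; at [15:28] → 'tjia:75tjiaoi'.
With no groups in the pattern, `findall` gives back each whole match — 2 here.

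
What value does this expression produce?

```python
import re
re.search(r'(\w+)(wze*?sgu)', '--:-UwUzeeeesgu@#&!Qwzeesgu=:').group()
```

The pattern matches one or more of a word character (captured); then the literal 'wz', then zero or more of the literal 'e' (lazy), then the literal 'sgu' (captured).
Unlike `match`, `search` isn't anchored — it looks for the pattern anywhere in the string.
The match spans [19:27] → 'Qwzeesgu'.
Captured: group 1 = 'Q', group 2 = 'wzeesgu'.

'Qwzeesgu'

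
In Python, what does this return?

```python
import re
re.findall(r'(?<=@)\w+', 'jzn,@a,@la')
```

['a', 'la']

The positive lookaround only admits positions where the adjacent text matches; those characters stay outside the span.
No capturing groups, so `findall` returns the 2 full match strings.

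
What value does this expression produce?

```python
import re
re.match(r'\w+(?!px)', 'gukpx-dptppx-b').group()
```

`match` is anchored at position 0; if the pattern doesn't fit there, it returns None.
The match spans [0:5] → 'gukpx'.

'gukpx'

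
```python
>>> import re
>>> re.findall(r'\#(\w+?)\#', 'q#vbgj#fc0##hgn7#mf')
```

['vbgj', 'hgn7']

Walking the string: at [1:7] match '#vbgj#', group 1 = 'vbgj'; at [11:17] match '#hgn7#', group 1 = 'hgn7'.
With a single group, `findall` returns only what that group captured — 2 items.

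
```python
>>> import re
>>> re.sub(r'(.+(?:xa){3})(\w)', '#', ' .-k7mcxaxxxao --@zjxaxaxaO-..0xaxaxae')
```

'#'

The pattern matches one or more of any character, then the literal 'xa' repeated 3 times (captured); then a word character (captured).
Matches: at [0:38] → ' .-k7mcxaxxxao --@zjxaxaxaO-..0xaxaxae'.
Every occurrence is swapped for '#'.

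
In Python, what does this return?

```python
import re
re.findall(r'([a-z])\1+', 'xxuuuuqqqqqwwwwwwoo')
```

['x', 'u', 'q', 'w', 'o']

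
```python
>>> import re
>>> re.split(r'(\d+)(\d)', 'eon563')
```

['eon', '56', '3', '']

The pattern matches one or more of a digit (captured); then a digit (captured).
Matches to split on: at [3:6] → '563'.
The group in the pattern means `split` returns the separators' captures alongside the pieces.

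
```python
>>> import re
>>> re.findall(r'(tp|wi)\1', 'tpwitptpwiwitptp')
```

['tp', 'wi', 'tp']

After group 1 captures some text, `\1` only succeeds where that same text appears again.
Matches: at [4:8] match 'tptp', group 1 = 'tp'; at [8:12] match 'wiwi', group 1 = 'wi'; at [12:16] match 'tptp', group 1 = 'tp'.
One capturing group, so `findall` returns just the captured substring from each match — 3 in all.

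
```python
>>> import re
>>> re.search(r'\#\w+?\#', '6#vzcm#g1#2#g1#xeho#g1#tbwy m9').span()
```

(1, 7)

Unlike `match`, `search` isn't anchored — it looks for the pattern anywhere in the string.
The match spans [1:7] → '#vzcm#'.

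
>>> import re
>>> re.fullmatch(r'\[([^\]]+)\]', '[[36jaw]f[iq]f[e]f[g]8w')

`re.fullmatch` is like wrapping the pattern in `^…$` (in single-line mode).
Here the pattern can't cover the whole string, so the call returns None.

None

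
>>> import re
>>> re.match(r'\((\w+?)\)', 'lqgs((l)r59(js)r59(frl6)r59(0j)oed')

None

`match` is anchored at position 0; if the pattern doesn't fit there, it returns None.
Here position 0 doesn't satisfy it, so the call returns None.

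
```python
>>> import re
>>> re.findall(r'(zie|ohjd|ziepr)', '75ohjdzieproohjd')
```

['ohjd', 'zie', 'ohjd']

Alternation isn't longest-match — the leftmost alternative that fits at this position is chosen.
Scanning left to right: at [2:6] match 'ohjd', group 1 = 'ohjd'; at [6:9] match 'zie', group 1 = 'zie'; at [12:16] match 'ohjd', group 1 = 'ohjd'.
With a single group, `findall` returns only what that group captured — 3 items.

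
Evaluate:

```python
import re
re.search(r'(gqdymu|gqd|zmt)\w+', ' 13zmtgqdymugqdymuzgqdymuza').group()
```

'zmtgqdymugqdymuzgqdymuza'

Unlike `match`, `search` isn't anchored — it looks for the pattern anywhere in the string.
The match spans [3:27] → 'zmtgqdymugqdymuzgqdymuza'.
Captured: group 1 = 'zmt'.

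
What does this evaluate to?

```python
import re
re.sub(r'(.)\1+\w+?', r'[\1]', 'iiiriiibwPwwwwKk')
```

'[i][i]wP[w]k'

After group 1 captures some text, `\1` only succeeds where that same text appears again.
Each match is replaced using the text its own group 1 captured.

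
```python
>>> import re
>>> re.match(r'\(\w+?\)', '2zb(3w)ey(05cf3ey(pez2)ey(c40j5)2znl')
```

`re.match` won't scan ahead — the pattern has to work from the very first character.
Here the string doesn't start with a match, so the call returns None.

None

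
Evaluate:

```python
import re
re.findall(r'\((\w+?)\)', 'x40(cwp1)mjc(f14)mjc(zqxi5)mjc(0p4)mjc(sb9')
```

Matches: at [3:9] match '(cwp1)', group 1 = 'cwp1'; at [12:17] match '(f14)', group 1 = 'f14'; at [20:27] match '(zqxi5)', group 1 = 'zqxi5'; at [30:35] match '(0p4)', group 1 = '0p4'.
`findall` collects group 1 from each match (4 total).

['cwp1', 'f14', 'zqxi5', '0p4']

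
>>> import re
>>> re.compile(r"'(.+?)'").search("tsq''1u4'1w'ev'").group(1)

The match spans [3:9] → "''1u4'".
Captured: group 1 = "'1u4".

"'1u4"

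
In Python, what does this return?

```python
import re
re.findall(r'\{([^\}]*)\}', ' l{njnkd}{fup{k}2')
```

Walking the string: at [2:9] match '{njnkd}', group 1 = 'njnkd'; at [9:16] match '{fup{k}', group 1 = 'fup{k'.
One capturing group, so `findall` returns just the captured substring from each match — 2 in all.

['njnkd', 'fup{k']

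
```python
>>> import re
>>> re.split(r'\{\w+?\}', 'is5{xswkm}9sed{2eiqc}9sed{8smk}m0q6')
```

['is5', '9sed', '9sed', 'm0q6']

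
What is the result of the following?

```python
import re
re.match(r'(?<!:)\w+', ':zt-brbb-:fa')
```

`(?!…)`/`(?<!…)` only lets a position through if the neighbouring text does NOT match; no characters are consumed.
`re.match` only tries the pattern at the start of the string.
Here the pattern fails at index 0, so the call returns None.

None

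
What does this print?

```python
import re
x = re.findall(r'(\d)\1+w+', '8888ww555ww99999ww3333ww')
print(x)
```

['8', '5', '9', '3']

`\1` has to match the exact text group 1 already captured.
Scanning left to right: at [0:6] match '8888ww', group 1 = '8'; at [6:11] match '555ww', group 1 = '5'; at [11:18] match '99999ww', group 1 = '9'; at [18:24] match '3333ww', group 1 = '3'.
With a single group, `findall` returns only what that group captured — 4 items.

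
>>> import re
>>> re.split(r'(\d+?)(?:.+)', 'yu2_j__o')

['yu', '2', '']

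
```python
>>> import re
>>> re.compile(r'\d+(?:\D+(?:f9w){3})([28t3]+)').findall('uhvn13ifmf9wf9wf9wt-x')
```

['t']

The pattern matches one or more of a digit; then one or more of a non-digit, then the literal 'f9w' repeated 3 times (non-capturing group); then one or more of one of [28t3] (captured).
Matches: at [4:19] match '13ifmf9wf9wf9wt', group 1 = 't'.
With a single group, `findall` returns only what that group captured — 1 item.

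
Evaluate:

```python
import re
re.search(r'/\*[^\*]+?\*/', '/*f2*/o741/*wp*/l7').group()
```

'/*f2*/'

The match spans [0:6] → '/*f2*/'.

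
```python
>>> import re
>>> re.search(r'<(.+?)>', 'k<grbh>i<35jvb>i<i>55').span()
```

(1, 7)

Unlike `match`, `search` isn't anchored — it looks for the pattern anywhere in the string.
The match spans [1:7] → '<grbh>'.
Captured: group 1 = 'grbh'.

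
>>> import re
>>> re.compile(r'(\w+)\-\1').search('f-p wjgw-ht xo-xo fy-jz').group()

'xo-xo'

`\1` has to match the exact text group 1 already captured.
`re.search` tries every starting position until one works.
The match spans [12:17] → 'xo-xo'.
Captured: group 1 = 'xo'.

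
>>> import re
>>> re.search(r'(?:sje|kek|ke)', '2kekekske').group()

`|` is ordered: at each position the engine commits to the first alternative that works.
`search` walks the string left to right and returns the first match it finds.
The match spans [1:4] → 'kek'.

'kek'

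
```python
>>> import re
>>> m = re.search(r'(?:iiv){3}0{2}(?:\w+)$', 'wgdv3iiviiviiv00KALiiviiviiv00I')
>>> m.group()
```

Pattern: the literal 'iiv' repeated 3 times, then exactly 2 of a literal '0'; then one or more of a word character (non-capturing group); then anchored at the end.
The match spans [5:31] → 'iiviiviiv00KALiiviiviiv00I'.

'iiviiviiv00KALiiviiviiv00I'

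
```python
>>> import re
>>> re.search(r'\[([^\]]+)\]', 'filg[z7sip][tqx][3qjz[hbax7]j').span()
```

(4, 11)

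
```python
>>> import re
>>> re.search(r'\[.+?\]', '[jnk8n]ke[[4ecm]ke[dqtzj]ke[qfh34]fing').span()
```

(0, 7)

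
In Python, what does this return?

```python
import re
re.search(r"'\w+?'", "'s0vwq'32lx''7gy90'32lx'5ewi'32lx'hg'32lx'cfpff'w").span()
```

Unlike `match`, `search` isn't anchored — it looks for the pattern anywhere in the string.
The match spans [0:7] → "'s0vwq'".

(0, 7)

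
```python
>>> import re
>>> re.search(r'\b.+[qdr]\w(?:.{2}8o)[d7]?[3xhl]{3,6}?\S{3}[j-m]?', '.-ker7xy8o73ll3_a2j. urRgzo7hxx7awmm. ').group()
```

The `?` after the quantifier makes it lazy — it takes as little as possible before letting the rest of the pattern try.
The match spans [2:17] → 'ker7xy8o73ll3_a'.

'ker7xy8o73ll3_a'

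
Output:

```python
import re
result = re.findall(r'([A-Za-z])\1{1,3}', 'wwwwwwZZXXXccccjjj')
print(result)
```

`\1` has to match the exact text group 1 already captured.
Scanning left to right: at [0:4] match 'wwww', group 1 = 'w'; at [4:6] match 'ww', group 1 = 'w'; at [6:8] match 'ZZ', group 1 = 'Z'; at [8:11] match 'XXX', group 1 = 'X'; at [11:15] match 'cccc', group 1 = 'c'; ….
Because there's exactly one group, `findall` drops the full match and keeps group 1 from each hit.

['w', 'w', 'Z', 'X', 'c', 'j']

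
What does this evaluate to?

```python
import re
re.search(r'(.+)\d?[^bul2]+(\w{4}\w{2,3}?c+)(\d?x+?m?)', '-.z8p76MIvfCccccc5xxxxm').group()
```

Lazy quantifiers expand one character at a time until the remainder of the pattern can match.
The match spans [0:19] → '-.z8p76MIvfCccccc5x'.

'-.z8p76MIvfCccccc5x'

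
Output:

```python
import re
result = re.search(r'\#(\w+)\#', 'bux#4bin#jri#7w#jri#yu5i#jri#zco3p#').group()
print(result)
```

`re.search` tries every starting position until one works.
The match spans [3:9] → '#4bin#'.
Captured: group 1 = '4bin'.

#4bin#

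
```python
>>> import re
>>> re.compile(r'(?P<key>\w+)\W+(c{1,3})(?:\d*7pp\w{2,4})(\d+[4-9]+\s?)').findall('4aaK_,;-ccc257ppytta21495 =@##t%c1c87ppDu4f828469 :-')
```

[('4aaK_', 'ccc', '21495 ')]

Multiple groups make `findall` return tuples — one 3-tuple for the one match.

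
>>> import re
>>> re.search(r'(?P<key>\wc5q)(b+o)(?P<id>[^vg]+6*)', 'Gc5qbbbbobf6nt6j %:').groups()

('Gc5q', 'bbbbo', 'bf6nt6j %:')

This matches a word character, then the literal 'c5q' (captured as 'key'); then one or more of a literal 'b', then the literal 'o' (captured); then one or more of any character except [vg], then zero or more of a literal '6' (captured as 'id').
`re.search` scans for the first position where the pattern succeeds.
The match spans [0:19] → 'Gc5qbbbbobf6nt6j %:'.
Captured: group 1 = 'Gc5q', group 2 = 'bbbbo', group 3 = 'bf6nt6j %:'.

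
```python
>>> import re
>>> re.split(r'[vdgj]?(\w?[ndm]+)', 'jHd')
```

['', 'Hd', '']

This matches optionally one of [vdgj]; then optionally a word character, then one or more of one of [ndm] (captured).
Matches to split on: at [0:3] → 'jHd'.
`re.split` interleaves the captured-group text with the surrounding fragments.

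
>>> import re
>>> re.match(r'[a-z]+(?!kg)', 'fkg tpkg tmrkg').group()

'fkg'

The negative lookahead/lookbehind blocks any match where the forbidden context is present.
`match` is anchored at position 0; if the pattern doesn't fit there, it returns None.
The match spans [0:3] → 'fkg'.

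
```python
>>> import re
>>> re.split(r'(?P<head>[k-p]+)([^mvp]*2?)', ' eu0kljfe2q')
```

The group in the pattern means `split` returns the separators' captures alongside the pieces.

[' eu0', 'kl', 'jfe2q', '']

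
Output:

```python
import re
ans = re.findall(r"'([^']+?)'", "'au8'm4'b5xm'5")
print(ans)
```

['au8', 'b5xm']

Matches: at [0:5] match "'au8'", group 1 = 'au8'; at [7:13] match "'b5xm'", group 1 = 'b5xm'.
With a single group, `findall` returns only what that group captured — 2 items.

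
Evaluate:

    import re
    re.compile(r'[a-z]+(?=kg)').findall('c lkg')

The positive lookaround only admits positions where the adjacent text matches; those characters stay outside the span.
Walking the string: at [2:3] → 'l'.
With no groups in the pattern, `findall` gives back each whole match — 1 here.

['l']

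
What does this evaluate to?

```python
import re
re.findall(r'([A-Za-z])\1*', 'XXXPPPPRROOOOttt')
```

`\1` is not a pattern — it's the concrete string captured by group 1, re-applied verbatim.
Because there's exactly one group, `findall` drops the full match and keeps group 1 from each hit.

['X', 'P', 'R', 'O', 't']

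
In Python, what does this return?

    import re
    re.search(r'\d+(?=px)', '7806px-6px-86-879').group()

The lookaround is zero-width — it requires the adjacent text to match without consuming it, so the asserted text isn't part of the match.
Unlike `match`, `search` isn't anchored — it looks for the pattern anywhere in the string.
The match spans [0:4] → '7806'.

'7806'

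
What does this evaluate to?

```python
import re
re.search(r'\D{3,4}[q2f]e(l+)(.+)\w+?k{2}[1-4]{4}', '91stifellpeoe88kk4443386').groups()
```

('ll', 'peoe8')

The match spans [2:21] → 'stifellpeoe88kk4443'.
Captured: group 1 = 'll', group 2 = 'peoe8'.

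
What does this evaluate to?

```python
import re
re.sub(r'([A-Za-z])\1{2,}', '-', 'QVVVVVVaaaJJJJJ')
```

The backreference `\1` re-matches whatever the first group consumed, character for character.
Matches: at [1:7] → 'VVVVVV'; at [7:10] → 'aaa'; at [10:15] → 'JJJJJ'.
`sub` substitutes '-' at each match site.

'Q---'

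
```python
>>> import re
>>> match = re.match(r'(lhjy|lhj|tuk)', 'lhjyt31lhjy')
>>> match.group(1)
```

'lhjy'

The match spans [0:4] → 'lhjy'.
Captured: group 1 = 'lhjy'.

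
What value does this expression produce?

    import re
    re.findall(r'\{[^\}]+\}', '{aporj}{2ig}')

['{aporj}', '{2ig}']

With no groups in the pattern, `findall` gives back each whole match — 2 here.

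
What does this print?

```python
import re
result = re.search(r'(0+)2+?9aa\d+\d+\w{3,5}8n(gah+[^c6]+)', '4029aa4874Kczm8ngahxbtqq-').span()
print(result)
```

(1, 25)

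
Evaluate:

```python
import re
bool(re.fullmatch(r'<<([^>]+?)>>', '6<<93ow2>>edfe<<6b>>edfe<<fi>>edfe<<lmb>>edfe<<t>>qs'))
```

`re.fullmatch` requires the pattern to consume the entire string.
Here the pattern can't cover the whole string, so the call returns None, and `bool(None)` is False.

False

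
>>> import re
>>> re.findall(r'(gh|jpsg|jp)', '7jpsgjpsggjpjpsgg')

['jpsg', 'jpsg', 'jp', 'jpsg']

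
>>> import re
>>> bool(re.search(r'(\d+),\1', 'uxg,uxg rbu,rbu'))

False

The backreference `\1` re-matches whatever the first group consumed, character for character.
Here nothing in the string fits, so the call returns None, and `bool(None)` is False.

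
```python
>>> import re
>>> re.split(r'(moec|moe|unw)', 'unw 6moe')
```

['', 'unw', ' 6', 'moe', '']

Matches to split on: at [0:3] → 'unw'; at [5:8] → 'moe'.
With a capturing group present, the delimiter's captured portion is kept in the result list.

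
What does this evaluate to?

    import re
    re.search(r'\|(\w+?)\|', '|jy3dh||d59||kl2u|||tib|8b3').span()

(0, 7)

`re.search` scans for the first position where the pattern succeeds.
The match spans [0:7] → '|jy3dh|'.
Captured: group 1 = 'jy3dh'.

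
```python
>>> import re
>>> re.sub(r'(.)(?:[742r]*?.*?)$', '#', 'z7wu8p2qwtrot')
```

Every occurrence is swapped for '#'.

'#'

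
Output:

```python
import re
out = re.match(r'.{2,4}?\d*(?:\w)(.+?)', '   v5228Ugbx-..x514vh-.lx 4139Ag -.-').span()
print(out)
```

This matches 2 to 4 of any character (lazy), then zero or more of a digit; then a word character (non-capturing group); then one or more of any character (lazy) (captured).
The `?` after the quantifier makes it lazy — it takes as little as possible before letting the rest of the pattern try.
`match` is anchored at position 0; if the pattern doesn't fit there, it returns None.
The match spans [0:5] → '   v5'.
Captured: group 1 = '5'.

(0, 5)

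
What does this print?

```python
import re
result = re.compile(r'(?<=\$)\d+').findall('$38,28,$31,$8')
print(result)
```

The positive lookaround only admits positions where the adjacent text matches; those characters stay outside the span.
Matches: at [1:3] → '38'; at [8:10] → '31'; at [12:13] → '8'.
No capturing groups, so `findall` returns the 3 full match strings.

['38', '31', '8']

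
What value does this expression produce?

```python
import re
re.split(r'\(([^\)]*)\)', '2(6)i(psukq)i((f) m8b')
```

['2', '6', 'i', 'psukq', 'i', '(f', ' m8b']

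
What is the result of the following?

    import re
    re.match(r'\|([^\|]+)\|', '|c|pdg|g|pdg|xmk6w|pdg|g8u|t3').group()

With `match`, the pattern is implicitly anchored at the beginning.
The match spans [0:3] → '|c|'.
Captured: group 1 = 'c'.

'|c|'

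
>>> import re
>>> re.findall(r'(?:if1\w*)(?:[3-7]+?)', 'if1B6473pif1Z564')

['if1B6473pif1Z564']

Pattern: the literal 'if1', then zero or more of a word character (non-capturing group); then one or more of a character in [3-7] (lazy) (non-capturing group).
Scanning left to right: at [0:16] → 'if1B6473pif1Z564'.
Since nothing is captured, `findall` lists the 1 matched substring directly.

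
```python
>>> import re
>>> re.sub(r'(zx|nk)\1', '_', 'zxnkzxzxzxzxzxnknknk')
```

`\1` is not a pattern — it's the concrete string captured by group 1, re-applied verbatim.
Every occurrence is swapped for '_'.

'zxnk__zx_nk'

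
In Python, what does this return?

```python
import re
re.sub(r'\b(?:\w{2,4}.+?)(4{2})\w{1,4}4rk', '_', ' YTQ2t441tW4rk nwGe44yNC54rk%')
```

' _ _%'

The pattern matches a word boundary (`\b`, zero-width); then 2 to 4 of a word character, then one or more of any character (lazy) (non-capturing group); then exactly 2 of a literal '4' (captured); then 1 to 4 of a word character, then the literal '4rk'.
Matches: at [1:14] → 'YTQ2t441tW4rk'; at [15:28] → 'nwGe44yNC54rk'.
`sub` substitutes '_' at each match site.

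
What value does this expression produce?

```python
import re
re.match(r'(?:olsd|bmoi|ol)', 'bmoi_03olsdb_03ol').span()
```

(0, 4)

With `match`, the pattern is implicitly anchored at the beginning.
The match spans [0:4] → 'bmoi'.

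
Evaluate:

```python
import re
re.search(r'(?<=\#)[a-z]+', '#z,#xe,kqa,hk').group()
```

The `(?=…)`/`(?<=…)` assertion just peeks at neighbouring text; it doesn't advance the match position.
The match spans [1:2] → 'z'.

'z'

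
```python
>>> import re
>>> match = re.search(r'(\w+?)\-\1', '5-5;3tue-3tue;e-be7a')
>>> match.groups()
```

`\1` is not a pattern — it's the concrete string captured by group 1, re-applied verbatim.
Unlike `match`, `search` isn't anchored — it looks for the pattern anywhere in the string.
The match spans [0:3] → '5-5'.
Captured: group 1 = '5'.

('5',)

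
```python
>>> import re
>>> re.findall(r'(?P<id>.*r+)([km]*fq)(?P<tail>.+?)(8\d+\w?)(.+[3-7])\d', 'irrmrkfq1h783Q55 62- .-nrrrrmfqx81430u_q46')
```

This matches zero or more of any character, then one or more of a literal 'r' (captured as 'id'); then zero or more of one of [km], then the literal 'fq' (captured); then one or more of any character (lazy) (captured as 'tail'); then a literal '8', then one or more of a digit, then optionally a word character (captured); then one or more of any character, then a character in [3-7] (captured); then a digit.
Matches: at [0:42] match 'irrmrkfq1h783Q55 62- .-nrrrrmfqx81430u_q46', groups = ('irrmrkfq1h783Q55 62- .-nrrrr', 'mfq', 'x', '81430u', '_q4').
5 groups means the one result is a tuple of 5 captured strings — 1 here.

[('irrmrkfq1h783Q55 62- .-nrrrr', 'mfq', 'x', '81430u', '_q4')]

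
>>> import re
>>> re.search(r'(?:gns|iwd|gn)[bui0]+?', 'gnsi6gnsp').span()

(0, 4)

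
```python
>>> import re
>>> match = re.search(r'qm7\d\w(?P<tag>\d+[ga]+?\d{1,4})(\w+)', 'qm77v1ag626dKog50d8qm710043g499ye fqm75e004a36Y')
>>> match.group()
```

This matches the literal 'qm7', then a digit, then a word character; then one or more of a digit, then one or more of one of [ga] (lazy), then 1 to 4 of a digit (captured as 'tag'); then one or more of a word character (captured).
Unlike `match`, `search` isn't anchored — it looks for the pattern anywhere in the string.
The match spans [0:33] → 'qm77v1ag626dKog50d8qm710043g499ye'.
Captured: group 1 = '1ag626', group 2 = 'dKog50d8qm710043g499ye'.

'qm77v1ag626dKog50d8qm710043g499ye'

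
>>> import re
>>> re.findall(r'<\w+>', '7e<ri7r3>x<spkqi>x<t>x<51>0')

Scanning left to right: at [2:9] → '<ri7r3>'; at [10:17] → '<spkqi>'; at [18:21] → '<t>'; at [22:26] → '<51>'.
With no groups in the pattern, `findall` gives back each whole match — 4 here.

['<ri7r3>', '<spkqi>', '<t>', '<51>']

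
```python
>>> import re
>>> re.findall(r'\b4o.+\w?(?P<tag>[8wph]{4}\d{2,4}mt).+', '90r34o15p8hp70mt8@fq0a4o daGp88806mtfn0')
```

[]

One capturing group, so `findall` returns just the captured substring from each match — 0 in all.
Nothing in the string satisfies the pattern, so the list is empty.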